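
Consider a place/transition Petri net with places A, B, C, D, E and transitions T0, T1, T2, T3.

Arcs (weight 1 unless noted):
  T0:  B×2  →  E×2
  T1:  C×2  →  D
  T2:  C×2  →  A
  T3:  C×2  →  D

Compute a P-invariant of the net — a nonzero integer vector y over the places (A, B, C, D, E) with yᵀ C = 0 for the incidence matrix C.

y = (A:2, B:0, C:1, D:2, E:0)

Incidence matrix C (rows=places, cols=transitions):
       T0   T1   T2   T3
    A   0    0    1    0
    B  -2    0    0    0
    C   0   -2   -2   -2
    D   0    1    0    1
    E   2    0    0    0

Candidate y = [2, 0, 1, 2, 0]; check y·C column-wise:
  col T0: 2·0 + 0·-2 + 1·0 + 2·0 + 0·2 = 0
  col T1: 2·0 + 1·-2 + 2·1 = 0
  col T2: 2·1 + 1·-2 + 2·0 = 0
  col T3: 2·0 + 1·-2 + 2·1 = 0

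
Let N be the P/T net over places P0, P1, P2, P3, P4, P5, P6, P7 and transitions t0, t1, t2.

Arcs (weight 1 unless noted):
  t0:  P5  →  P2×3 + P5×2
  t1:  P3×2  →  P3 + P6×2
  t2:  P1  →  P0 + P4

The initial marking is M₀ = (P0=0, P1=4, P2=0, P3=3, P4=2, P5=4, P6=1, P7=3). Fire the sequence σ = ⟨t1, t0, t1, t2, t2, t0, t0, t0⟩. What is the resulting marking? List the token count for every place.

step 1: fire t1:  (P0=0, P1=4, P2=0, P3=3, P4=2, P5=4, P6=1, P7=3) → (P0=0, P1=4, P2=0, P3=2, P4=2, P5=4, P6=3, P7=3)
step 2: fire t0:  (P0=0, P1=4, P2=0, P3=2, P4=2, P5=4, P6=3, P7=3) → (P0=0, P1=4, P2=3, P3=2, P4=2, P5=5, P6=3, P7=3)
step 3: fire t1:  (P0=0, P1=4, P2=3, P3=2, P4=2, P5=5, P6=3, P7=3) → (P0=0, P1=4, P2=3, P3=1, P4=2, P5=5, P6=5, P7=3)
step 4: fire t2:  (P0=0, P1=4, P2=3, P3=1, P4=2, P5=5, P6=5, P7=3) → (P0=1, P1=3, P2=3, P3=1, P4=3, P5=5, P6=5, P7=3)
step 5: fire t2:  (P0=1, P1=3, P2=3, P3=1, P4=3, P5=5, P6=5, P7=3) → (P0=2, P1=2, P2=3, P3=1, P4=4, P5=5, P6=5, P7=3)
step 6: fire t0:  (P0=2, P1=2, P2=3, P3=1, P4=4, P5=5, P6=5, P7=3) → (P0=2, P1=2, P2=6, P3=1, P4=4, P5=6, P6=5, P7=3)
step 7: fire t0:  (P0=2, P1=2, P2=6, P3=1, P4=4, P5=6, P6=5, P7=3) → (P0=2, P1=2, P2=9, P3=1, P4=4, P5=7, P6=5, P7=3)
step 8: fire t0:  (P0=2, P1=2, P2=9, P3=1, P4=4, P5=7, P6=5, P7=3) → (P0=2, P1=2, P2=12, P3=1, P4=4, P5=8, P6=5, P7=3)

(P0=2, P1=2, P2=12, P3=1, P4=4, P5=8, P6=5, P7=3)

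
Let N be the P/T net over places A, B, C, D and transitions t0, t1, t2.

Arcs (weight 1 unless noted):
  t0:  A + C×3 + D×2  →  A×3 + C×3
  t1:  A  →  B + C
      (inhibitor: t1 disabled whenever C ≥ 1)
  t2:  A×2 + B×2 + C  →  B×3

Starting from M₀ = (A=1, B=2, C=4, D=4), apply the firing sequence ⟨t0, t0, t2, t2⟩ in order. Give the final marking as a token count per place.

(A=1, B=4, C=2, D=0)

step 1: fire t0:  (A=1, B=2, C=4, D=4) → (A=3, B=2, C=4, D=2)
step 2: fire t0:  (A=3, B=2, C=4, D=2) → (A=5, B=2, C=4, D=0)
step 3: fire t2:  (A=5, B=2, C=4, D=0) → (A=3, B=3, C=3, D=0)
step 4: fire t2:  (A=3, B=3, C=3, D=0) → (A=1, B=4, C=2, D=0)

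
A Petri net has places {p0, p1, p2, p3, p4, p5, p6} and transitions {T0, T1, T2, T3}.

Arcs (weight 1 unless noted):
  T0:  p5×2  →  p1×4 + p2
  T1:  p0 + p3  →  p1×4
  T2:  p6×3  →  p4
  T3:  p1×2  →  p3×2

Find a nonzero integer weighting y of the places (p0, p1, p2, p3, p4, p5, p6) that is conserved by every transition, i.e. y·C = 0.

Incidence matrix C (rows=places, cols=transitions):
       T0   T1   T2   T3
   p0   0   -1    0    0
   p1   4    4    0   -2
   p2   1    0    0    0
   p3   0   -1    0    2
   p4   0    0    1    0
   p5  -2    0    0    0
   p6   0    0   -3    0

Candidate y = [3, 1, -4, 1, 0, 0, 0]; check y·C column-wise:
  col T0: 3·0 + 1·4 + -4·1 + 1·0 + 0·-2 = 0
  col T1: 3·-1 + 1·4 + -4·0 + 1·-1 = 0
  col T2: 3·0 + 1·0 + -4·0 + 1·0 + 0·1 + 0·-3 = 0
  col T3: 3·0 + 1·-2 + -4·0 + 1·2 = 0

y = (p0:3, p1:1, p2:-4, p3:1, p4:0, p5:0, p6:0)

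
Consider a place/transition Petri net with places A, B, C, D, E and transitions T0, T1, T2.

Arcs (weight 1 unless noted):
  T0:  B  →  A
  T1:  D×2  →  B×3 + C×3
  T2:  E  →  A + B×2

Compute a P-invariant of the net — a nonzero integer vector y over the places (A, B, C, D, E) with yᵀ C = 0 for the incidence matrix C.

y = (A:0, B:0, C:2, D:3, E:0)

Incidence matrix C (rows=places, cols=transitions):
       T0   T1   T2
    A   1    0    1
    B  -1    3    2
    C   0    3    0
    D   0   -2    0
    E   0    0   -1

Candidate y = [0, 0, 2, 3, 0]; check y·C column-wise:
  col T0: 0·1 + 0·-1 + 2·0 + 3·0 = 0
  col T1: 0·3 + 2·3 + 3·-2 = 0
  col T2: 0·1 + 0·2 + 2·0 + 3·0 + 0·-1 = 0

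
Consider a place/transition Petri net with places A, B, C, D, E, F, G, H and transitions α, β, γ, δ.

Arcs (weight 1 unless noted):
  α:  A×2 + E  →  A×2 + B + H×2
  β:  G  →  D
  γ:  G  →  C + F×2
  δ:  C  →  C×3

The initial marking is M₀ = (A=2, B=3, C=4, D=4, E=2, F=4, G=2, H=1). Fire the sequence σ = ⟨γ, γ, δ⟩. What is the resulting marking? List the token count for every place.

(A=2, B=3, C=8, D=4, E=2, F=8, G=0, H=1)

step 1: fire γ:  (A=2, B=3, C=4, D=4, E=2, F=4, G=2, H=1) → (A=2, B=3, C=5, D=4, E=2, F=6, G=1, H=1)
step 2: fire γ:  (A=2, B=3, C=5, D=4, E=2, F=6, G=1, H=1) → (A=2, B=3, C=6, D=4, E=2, F=8, G=0, H=1)
step 3: fire δ:  (A=2, B=3, C=6, D=4, E=2, F=8, G=0, H=1) → (A=2, B=3, C=8, D=4, E=2, F=8, G=0, H=1)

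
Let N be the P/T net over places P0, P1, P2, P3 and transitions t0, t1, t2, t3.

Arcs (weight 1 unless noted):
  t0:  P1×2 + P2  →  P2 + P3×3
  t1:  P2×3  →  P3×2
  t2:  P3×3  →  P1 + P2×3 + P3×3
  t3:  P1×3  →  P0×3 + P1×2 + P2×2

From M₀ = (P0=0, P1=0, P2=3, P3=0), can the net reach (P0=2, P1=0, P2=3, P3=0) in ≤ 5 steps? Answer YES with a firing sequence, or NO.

NO — not reachable within 5 firings

depth 0: 1 marking
depth 1: 2 markings reached so far
depth 2: 2 markings reached so far
(frontier empty at depth 2; search complete)
target is not among the 2 markings reachable within 5 steps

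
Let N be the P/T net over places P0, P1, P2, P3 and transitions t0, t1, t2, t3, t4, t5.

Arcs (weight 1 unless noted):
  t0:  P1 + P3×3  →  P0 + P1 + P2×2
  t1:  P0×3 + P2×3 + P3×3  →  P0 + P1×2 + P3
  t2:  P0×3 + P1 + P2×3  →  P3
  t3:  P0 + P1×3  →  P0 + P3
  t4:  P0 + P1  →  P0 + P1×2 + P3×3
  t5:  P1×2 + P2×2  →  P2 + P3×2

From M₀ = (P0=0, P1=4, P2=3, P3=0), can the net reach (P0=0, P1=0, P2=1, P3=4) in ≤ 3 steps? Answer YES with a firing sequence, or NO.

YES — reachable via ⟨t5, t5⟩ (2 firings)

step 1: fire t5:  (P0=0, P1=4, P2=3, P3=0) → (P0=0, P1=2, P2=2, P3=2)
step 2: fire t5:  (P0=0, P1=2, P2=2, P3=2) → (P0=0, P1=0, P2=1, P3=4)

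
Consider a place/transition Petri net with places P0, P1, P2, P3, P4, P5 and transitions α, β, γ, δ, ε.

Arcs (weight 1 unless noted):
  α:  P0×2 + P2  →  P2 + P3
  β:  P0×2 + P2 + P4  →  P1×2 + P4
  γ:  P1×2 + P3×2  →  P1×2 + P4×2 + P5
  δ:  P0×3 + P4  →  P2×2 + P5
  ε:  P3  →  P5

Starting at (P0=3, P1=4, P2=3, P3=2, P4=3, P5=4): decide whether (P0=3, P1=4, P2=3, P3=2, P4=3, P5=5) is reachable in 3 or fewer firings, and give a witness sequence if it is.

depth 0: 1 marking
depth 1: 6 markings reached so far
depth 2: 13 markings reached so far
depth 3: 17 markings reached so far
target is not among the 17 markings reachable within 3 steps

NO — not reachable within 3 firings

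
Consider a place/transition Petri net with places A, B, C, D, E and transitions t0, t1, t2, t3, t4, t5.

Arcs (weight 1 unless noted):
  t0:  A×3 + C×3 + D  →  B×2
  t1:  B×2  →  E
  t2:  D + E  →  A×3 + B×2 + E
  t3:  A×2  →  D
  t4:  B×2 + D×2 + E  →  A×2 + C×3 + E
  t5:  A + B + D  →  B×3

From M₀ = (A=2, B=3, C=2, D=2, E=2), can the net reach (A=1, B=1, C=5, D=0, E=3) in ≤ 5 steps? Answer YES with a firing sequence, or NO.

step 1: fire t3:  (A=2, B=3, C=2, D=2, E=2) → (A=0, B=3, C=2, D=3, E=2)
step 2: fire t4:  (A=0, B=3, C=2, D=3, E=2) → (A=2, B=1, C=5, D=1, E=2)
step 3: fire t5:  (A=2, B=1, C=5, D=1, E=2) → (A=1, B=3, C=5, D=0, E=2)
step 4: fire t1:  (A=1, B=3, C=5, D=0, E=2) → (A=1, B=1, C=5, D=0, E=3)

YES — reachable via ⟨t3, t4, t5, t1⟩ (4 firings)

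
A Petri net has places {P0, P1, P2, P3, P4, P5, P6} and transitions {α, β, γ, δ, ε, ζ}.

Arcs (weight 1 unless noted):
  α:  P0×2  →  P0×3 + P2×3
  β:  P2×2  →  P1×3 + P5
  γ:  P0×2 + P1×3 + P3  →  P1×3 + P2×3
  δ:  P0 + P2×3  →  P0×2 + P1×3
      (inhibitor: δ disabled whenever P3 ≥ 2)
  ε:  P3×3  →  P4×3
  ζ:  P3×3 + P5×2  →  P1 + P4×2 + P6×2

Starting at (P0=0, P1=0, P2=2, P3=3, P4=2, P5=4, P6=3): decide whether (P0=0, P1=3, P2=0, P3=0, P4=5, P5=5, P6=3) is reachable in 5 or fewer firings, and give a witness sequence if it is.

step 1: fire β:  (P0=0, P1=0, P2=2, P3=3, P4=2, P5=4, P6=3) → (P0=0, P1=3, P2=0, P3=3, P4=2, P5=5, P6=3)
step 2: fire ε:  (P0=0, P1=3, P2=0, P3=3, P4=2, P5=5, P6=3) → (P0=0, P1=3, P2=0, P3=0, P4=5, P5=5, P6=3)

YES — reachable via ⟨β, ε⟩ (2 firings)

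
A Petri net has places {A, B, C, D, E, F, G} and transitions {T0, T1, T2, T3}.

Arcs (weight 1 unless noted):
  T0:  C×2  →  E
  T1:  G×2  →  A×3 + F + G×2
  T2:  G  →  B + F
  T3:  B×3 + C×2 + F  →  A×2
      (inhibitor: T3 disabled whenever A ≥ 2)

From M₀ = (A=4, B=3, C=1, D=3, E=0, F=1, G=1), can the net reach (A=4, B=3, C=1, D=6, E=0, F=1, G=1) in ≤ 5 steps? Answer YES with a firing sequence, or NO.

depth 0: 1 marking
depth 1: 2 markings reached so far
depth 2: 2 markings reached so far
(frontier empty at depth 2; search complete)
target is not among the 2 markings reachable within 5 steps

NO — not reachable within 5 firings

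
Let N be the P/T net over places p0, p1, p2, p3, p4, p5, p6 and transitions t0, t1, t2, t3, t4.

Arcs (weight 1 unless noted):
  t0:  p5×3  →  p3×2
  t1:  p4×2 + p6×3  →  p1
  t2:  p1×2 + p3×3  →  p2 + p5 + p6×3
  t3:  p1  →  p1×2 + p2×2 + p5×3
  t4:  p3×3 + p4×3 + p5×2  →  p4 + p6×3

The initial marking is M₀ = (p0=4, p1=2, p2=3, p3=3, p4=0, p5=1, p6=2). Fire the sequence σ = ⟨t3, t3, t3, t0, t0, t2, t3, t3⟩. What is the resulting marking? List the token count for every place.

(p0=4, p1=5, p2=14, p3=4, p4=0, p5=11, p6=5)

step 1: fire t3:  (p0=4, p1=2, p2=3, p3=3, p4=0, p5=1, p6=2) → (p0=4, p1=3, p2=5, p3=3, p4=0, p5=4, p6=2)
step 2: fire t3:  (p0=4, p1=3, p2=5, p3=3, p4=0, p5=4, p6=2) → (p0=4, p1=4, p2=7, p3=3, p4=0, p5=7, p6=2)
step 3: fire t3:  (p0=4, p1=4, p2=7, p3=3, p4=0, p5=7, p6=2) → (p0=4, p1=5, p2=9, p3=3, p4=0, p5=10, p6=2)
step 4: fire t0:  (p0=4, p1=5, p2=9, p3=3, p4=0, p5=10, p6=2) → (p0=4, p1=5, p2=9, p3=5, p4=0, p5=7, p6=2)
step 5: fire t0:  (p0=4, p1=5, p2=9, p3=5, p4=0, p5=7, p6=2) → (p0=4, p1=5, p2=9, p3=7, p4=0, p5=4, p6=2)
step 6: fire t2:  (p0=4, p1=5, p2=9, p3=7, p4=0, p5=4, p6=2) → (p0=4, p1=3, p2=10, p3=4, p4=0, p5=5, p6=5)
step 7: fire t3:  (p0=4, p1=3, p2=10, p3=4, p4=0, p5=5, p6=5) → (p0=4, p1=4, p2=12, p3=4, p4=0, p5=8, p6=5)
step 8: fire t3:  (p0=4, p1=4, p2=12, p3=4, p4=0, p5=8, p6=5) → (p0=4, p1=5, p2=14, p3=4, p4=0, p5=11, p6=5)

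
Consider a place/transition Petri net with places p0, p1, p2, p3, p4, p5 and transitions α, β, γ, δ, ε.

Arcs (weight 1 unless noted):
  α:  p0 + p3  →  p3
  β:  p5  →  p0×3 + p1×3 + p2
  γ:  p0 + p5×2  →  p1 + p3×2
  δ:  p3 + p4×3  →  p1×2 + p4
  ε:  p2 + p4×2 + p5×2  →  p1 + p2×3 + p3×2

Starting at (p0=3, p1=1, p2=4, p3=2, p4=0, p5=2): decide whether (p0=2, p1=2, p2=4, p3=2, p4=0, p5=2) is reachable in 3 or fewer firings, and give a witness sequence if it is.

depth 0: 1 marking
depth 1: 4 markings reached so far
depth 2: 8 markings reached so far
depth 3: 12 markings reached so far
target is not among the 12 markings reachable within 3 steps

NO — not reachable within 3 firings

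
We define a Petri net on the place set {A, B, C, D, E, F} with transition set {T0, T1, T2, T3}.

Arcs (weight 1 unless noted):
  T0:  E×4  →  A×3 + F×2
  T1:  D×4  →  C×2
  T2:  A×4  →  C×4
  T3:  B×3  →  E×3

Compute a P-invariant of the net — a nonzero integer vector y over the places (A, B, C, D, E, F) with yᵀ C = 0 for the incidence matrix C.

y = (A:4, B:3, C:4, D:2, E:3, F:0)

Incidence matrix C (rows=places, cols=transitions):
       T0   T1   T2   T3
    A   3    0   -4    0
    B   0    0    0   -3
    C   0    2    4    0
    D   0   -4    0    0
    E  -4    0    0    3
    F   2    0    0    0

Candidate y = [4, 3, 4, 2, 3, 0]; check y·C column-wise:
  col T0: 4·3 + 3·0 + 4·0 + 2·0 + 3·-4 + 0·2 = 0
  col T1: 4·0 + 3·0 + 4·2 + 2·-4 + 3·0 = 0
  col T2: 4·-4 + 3·0 + 4·4 + 2·0 + 3·0 = 0
  col T3: 4·0 + 3·-3 + 4·0 + 2·0 + 3·3 = 0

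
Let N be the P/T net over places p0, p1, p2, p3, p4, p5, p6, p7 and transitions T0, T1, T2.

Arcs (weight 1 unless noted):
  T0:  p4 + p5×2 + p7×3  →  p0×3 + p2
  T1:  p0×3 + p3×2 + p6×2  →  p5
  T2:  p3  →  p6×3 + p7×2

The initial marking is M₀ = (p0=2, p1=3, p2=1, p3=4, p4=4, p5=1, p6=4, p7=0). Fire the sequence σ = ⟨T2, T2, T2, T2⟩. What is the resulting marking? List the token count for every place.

step 1: fire T2:  (p0=2, p1=3, p2=1, p3=4, p4=4, p5=1, p6=4, p7=0) → (p0=2, p1=3, p2=1, p3=3, p4=4, p5=1, p6=7, p7=2)
step 2: fire T2:  (p0=2, p1=3, p2=1, p3=3, p4=4, p5=1, p6=7, p7=2) → (p0=2, p1=3, p2=1, p3=2, p4=4, p5=1, p6=10, p7=4)
step 3: fire T2:  (p0=2, p1=3, p2=1, p3=2, p4=4, p5=1, p6=10, p7=4) → (p0=2, p1=3, p2=1, p3=1, p4=4, p5=1, p6=13, p7=6)
step 4: fire T2:  (p0=2, p1=3, p2=1, p3=1, p4=4, p5=1, p6=13, p7=6) → (p0=2, p1=3, p2=1, p3=0, p4=4, p5=1, p6=16, p7=8)

(p0=2, p1=3, p2=1, p3=0, p4=4, p5=1, p6=16, p7=8)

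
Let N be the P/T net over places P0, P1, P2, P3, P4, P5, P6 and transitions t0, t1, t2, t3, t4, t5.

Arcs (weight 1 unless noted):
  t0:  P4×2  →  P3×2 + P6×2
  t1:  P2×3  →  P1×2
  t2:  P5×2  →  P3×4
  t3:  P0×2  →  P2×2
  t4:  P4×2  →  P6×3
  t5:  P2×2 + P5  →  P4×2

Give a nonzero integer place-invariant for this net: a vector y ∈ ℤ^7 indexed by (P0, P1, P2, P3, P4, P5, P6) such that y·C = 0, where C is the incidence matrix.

y = (P0:2, P1:3, P2:2, P3:1, P4:3, P5:2, P6:2)

Incidence matrix C (rows=places, cols=transitions):
       t0   t1   t2   t3   t4   t5
   P0   0    0    0   -2    0    0
   P1   0    2    0    0    0    0
   P2   0   -3    0    2    0   -2
   P3   2    0    4    0    0    0
   P4  -2    0    0    0   -2    2
   P5   0    0   -2    0    0   -1
   P6   2    0    0    0    3    0

Candidate y = [2, 3, 2, 1, 3, 2, 2]; check y·C column-wise:
  col t0: 2·0 + 3·0 + 2·0 + 1·2 + 3·-2 + 2·0 + 2·2 = 0
  col t1: 2·0 + 3·2 + 2·-3 + 1·0 + 3·0 + 2·0 + 2·0 = 0
  col t2: 2·0 + 3·0 + 2·0 + 1·4 + 3·0 + 2·-2 + 2·0 = 0
  col t3: 2·-2 + 3·0 + 2·2 + 1·0 + 3·0 + 2·0 + 2·0 = 0
  col t4: 2·0 + 3·0 + 2·0 + 1·0 + 3·-2 + 2·0 + 2·3 = 0
  col t5: 2·0 + 3·0 + 2·-2 + 1·0 + 3·2 + 2·-1 + 2·0 = 0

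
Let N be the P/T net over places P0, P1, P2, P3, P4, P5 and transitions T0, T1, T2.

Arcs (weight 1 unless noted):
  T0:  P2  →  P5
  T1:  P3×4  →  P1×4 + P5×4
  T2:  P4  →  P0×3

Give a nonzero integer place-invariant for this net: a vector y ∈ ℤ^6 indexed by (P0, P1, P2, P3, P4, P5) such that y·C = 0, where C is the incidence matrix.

y = (P0:0, P1:1, P2:0, P3:1, P4:0, P5:0)

Incidence matrix C (rows=places, cols=transitions):
       T0   T1   T2
   P0   0    0    3
   P1   0    4    0
   P2  -1    0    0
   P3   0   -4    0
   P4   0    0   -1
   P5   1    4    0

Candidate y = [0, 1, 0, 1, 0, 0]; check y·C column-wise:
  col T0: 1·0 + 0·-1 + 1·0 + 0·1 = 0
  col T1: 1·4 + 1·-4 + 0·4 = 0
  col T2: 0·3 + 1·0 + 1·0 + 0·-1 = 0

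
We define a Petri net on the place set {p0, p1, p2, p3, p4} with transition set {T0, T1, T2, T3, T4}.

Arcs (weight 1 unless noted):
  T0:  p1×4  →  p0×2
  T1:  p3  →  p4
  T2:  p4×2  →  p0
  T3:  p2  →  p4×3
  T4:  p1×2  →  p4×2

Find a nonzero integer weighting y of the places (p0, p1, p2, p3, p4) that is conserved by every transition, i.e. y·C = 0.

y = (p0:2, p1:1, p2:3, p3:1, p4:1)

Incidence matrix C (rows=places, cols=transitions):
       T0   T1   T2   T3   T4
   p0   2    0    1    0    0
   p1  -4    0    0    0   -2
   p2   0    0    0   -1    0
   p3   0   -1    0    0    0
   p4   0    1   -2    3    2

Candidate y = [2, 1, 3, 1, 1]; check y·C column-wise:
  col T0: 2·2 + 1·-4 + 3·0 + 1·0 + 1·0 = 0
  col T1: 2·0 + 1·0 + 3·0 + 1·-1 + 1·1 = 0
  col T2: 2·1 + 1·0 + 3·0 + 1·0 + 1·-2 = 0
  col T3: 2·0 + 1·0 + 3·-1 + 1·0 + 1·3 = 0
  col T4: 2·0 + 1·-2 + 3·0 + 1·0 + 1·2 = 0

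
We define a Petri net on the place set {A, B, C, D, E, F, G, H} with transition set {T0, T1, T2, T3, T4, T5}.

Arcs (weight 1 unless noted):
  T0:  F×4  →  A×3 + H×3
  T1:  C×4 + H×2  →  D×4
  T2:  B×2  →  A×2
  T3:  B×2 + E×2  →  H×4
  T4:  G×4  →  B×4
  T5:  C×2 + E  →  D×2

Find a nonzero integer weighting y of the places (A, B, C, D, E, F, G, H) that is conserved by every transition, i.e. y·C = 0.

y = (A:0, B:0, C:1, D:1, E:0, F:0, G:0, H:0)

Incidence matrix C (rows=places, cols=transitions):
       T0   T1   T2   T3   T4   T5
    A   3    0    2    0    0    0
    B   0    0   -2   -2    4    0
    C   0   -4    0    0    0   -2
    D   0    4    0    0    0    2
    E   0    0    0   -2    0   -1
    F  -4    0    0    0    0    0
    G   0    0    0    0   -4    0
    H   3   -2    0    4    0    0

Candidate y = [0, 0, 1, 1, 0, 0, 0, 0]; check y·C column-wise:
  col T0: 0·3 + 1·0 + 1·0 + 0·-4 + 0·3 = 0
  col T1: 1·-4 + 1·4 + 0·-2 = 0
  col T2: 0·2 + 0·-2 + 1·0 + 1·0 = 0
  col T3: 0·-2 + 1·0 + 1·0 + 0·-2 + 0·4 = 0
  col T4: 0·4 + 1·0 + 1·0 + 0·-4 = 0
  col T5: 1·-2 + 1·2 + 0·-1 = 0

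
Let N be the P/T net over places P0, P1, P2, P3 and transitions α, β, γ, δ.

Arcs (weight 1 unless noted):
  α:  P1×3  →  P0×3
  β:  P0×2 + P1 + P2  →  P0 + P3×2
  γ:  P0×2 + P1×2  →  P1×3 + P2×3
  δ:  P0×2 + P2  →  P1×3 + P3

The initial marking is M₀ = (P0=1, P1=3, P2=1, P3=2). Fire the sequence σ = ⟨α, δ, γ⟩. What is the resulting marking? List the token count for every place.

step 1: fire α:  (P0=1, P1=3, P2=1, P3=2) → (P0=4, P1=0, P2=1, P3=2)
step 2: fire δ:  (P0=4, P1=0, P2=1, P3=2) → (P0=2, P1=3, P2=0, P3=3)
step 3: fire γ:  (P0=2, P1=3, P2=0, P3=3) → (P0=0, P1=4, P2=3, P3=3)

(P0=0, P1=4, P2=3, P3=3)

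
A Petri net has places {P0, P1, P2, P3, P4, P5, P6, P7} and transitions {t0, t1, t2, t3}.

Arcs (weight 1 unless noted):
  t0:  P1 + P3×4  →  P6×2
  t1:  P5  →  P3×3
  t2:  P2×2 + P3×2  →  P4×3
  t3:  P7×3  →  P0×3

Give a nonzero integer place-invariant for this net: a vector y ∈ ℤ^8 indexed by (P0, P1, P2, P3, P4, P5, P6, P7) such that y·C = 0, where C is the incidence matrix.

Incidence matrix C (rows=places, cols=transitions):
       t0   t1   t2   t3
   P0   0    0    0    3
   P1  -1    0    0    0
   P2   0    0   -2    0
   P3  -4    3   -2    0
   P4   0    0    3    0
   P5   0   -1    0    0
   P6   2    0    0    0
   P7   0    0    0   -3

Candidate y = [0, 0, 3, 0, 2, 0, 0, 0]; check y·C column-wise:
  col t0: 0·-1 + 3·0 + 0·-4 + 2·0 + 0·2 = 0
  col t1: 3·0 + 0·3 + 2·0 + 0·-1 = 0
  col t2: 3·-2 + 0·-2 + 2·3 = 0
  col t3: 0·3 + 3·0 + 2·0 + 0·-3 = 0

y = (P0:0, P1:0, P2:3, P3:0, P4:2, P5:0, P6:0, P7:0)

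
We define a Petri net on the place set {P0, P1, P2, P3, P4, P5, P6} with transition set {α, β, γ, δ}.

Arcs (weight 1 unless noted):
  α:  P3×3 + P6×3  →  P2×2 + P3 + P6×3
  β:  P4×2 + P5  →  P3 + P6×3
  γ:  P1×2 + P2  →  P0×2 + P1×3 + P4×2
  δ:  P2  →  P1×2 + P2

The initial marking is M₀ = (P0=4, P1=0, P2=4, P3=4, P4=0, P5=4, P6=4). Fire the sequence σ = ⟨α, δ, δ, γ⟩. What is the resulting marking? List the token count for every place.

(P0=6, P1=5, P2=5, P3=2, P4=2, P5=4, P6=4)

step 1: fire α:  (P0=4, P1=0, P2=4, P3=4, P4=0, P5=4, P6=4) → (P0=4, P1=0, P2=6, P3=2, P4=0, P5=4, P6=4)
step 2: fire δ:  (P0=4, P1=0, P2=6, P3=2, P4=0, P5=4, P6=4) → (P0=4, P1=2, P2=6, P3=2, P4=0, P5=4, P6=4)
step 3: fire δ:  (P0=4, P1=2, P2=6, P3=2, P4=0, P5=4, P6=4) → (P0=4, P1=4, P2=6, P3=2, P4=0, P5=4, P6=4)
step 4: fire γ:  (P0=4, P1=4, P2=6, P3=2, P4=0, P5=4, P6=4) → (P0=6, P1=5, P2=5, P3=2, P4=2, P5=4, P6=4)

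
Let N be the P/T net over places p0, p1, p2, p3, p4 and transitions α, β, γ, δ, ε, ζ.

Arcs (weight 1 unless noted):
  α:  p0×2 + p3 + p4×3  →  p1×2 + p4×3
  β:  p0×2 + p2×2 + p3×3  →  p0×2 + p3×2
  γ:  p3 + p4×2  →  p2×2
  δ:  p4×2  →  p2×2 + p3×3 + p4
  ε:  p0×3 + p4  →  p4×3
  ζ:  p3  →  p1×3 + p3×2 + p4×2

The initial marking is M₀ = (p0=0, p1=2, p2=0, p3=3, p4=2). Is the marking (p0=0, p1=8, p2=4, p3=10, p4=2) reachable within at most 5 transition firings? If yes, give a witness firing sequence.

depth 0: 1 marking
depth 1: 4 markings reached so far
depth 2: 7 markings reached so far
depth 3: 13 markings reached so far
depth 4: 21 markings reached so far
depth 5: 31 markings reached so far
target is not among the 31 markings reachable within 5 steps

NO — not reachable within 5 firings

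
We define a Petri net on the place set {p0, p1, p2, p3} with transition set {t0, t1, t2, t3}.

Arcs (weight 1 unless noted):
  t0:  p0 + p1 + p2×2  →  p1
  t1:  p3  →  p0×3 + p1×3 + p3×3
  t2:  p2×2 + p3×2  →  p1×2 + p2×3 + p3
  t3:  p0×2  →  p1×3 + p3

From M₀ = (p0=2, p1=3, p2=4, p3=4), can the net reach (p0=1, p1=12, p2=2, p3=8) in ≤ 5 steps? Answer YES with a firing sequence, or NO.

NO — not reachable within 5 firings

depth 0: 1 marking
depth 1: 5 markings reached so far
depth 2: 13 markings reached so far
depth 3: 27 markings reached so far
depth 4: 48 markings reached so far
depth 5: 77 markings reached so far
target is not among the 77 markings reachable within 5 steps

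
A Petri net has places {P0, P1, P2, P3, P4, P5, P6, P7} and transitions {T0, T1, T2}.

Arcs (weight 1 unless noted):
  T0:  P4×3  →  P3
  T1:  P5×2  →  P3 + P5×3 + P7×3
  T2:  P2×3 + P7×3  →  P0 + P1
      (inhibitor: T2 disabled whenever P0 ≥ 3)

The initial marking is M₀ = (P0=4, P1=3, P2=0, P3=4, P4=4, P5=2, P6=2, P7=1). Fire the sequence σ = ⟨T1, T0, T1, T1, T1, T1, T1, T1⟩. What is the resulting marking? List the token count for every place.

(P0=4, P1=3, P2=0, P3=12, P4=1, P5=9, P6=2, P7=22)

step 1: fire T1:  (P0=4, P1=3, P2=0, P3=4, P4=4, P5=2, P6=2, P7=1) → (P0=4, P1=3, P2=0, P3=5, P4=4, P5=3, P6=2, P7=4)
step 2: fire T0:  (P0=4, P1=3, P2=0, P3=5, P4=4, P5=3, P6=2, P7=4) → (P0=4, P1=3, P2=0, P3=6, P4=1, P5=3, P6=2, P7=4)
step 3: fire T1:  (P0=4, P1=3, P2=0, P3=6, P4=1, P5=3, P6=2, P7=4) → (P0=4, P1=3, P2=0, P3=7, P4=1, P5=4, P6=2, P7=7)
step 4: fire T1:  (P0=4, P1=3, P2=0, P3=7, P4=1, P5=4, P6=2, P7=7) → (P0=4, P1=3, P2=0, P3=8, P4=1, P5=5, P6=2, P7=10)
step 5: fire T1:  (P0=4, P1=3, P2=0, P3=8, P4=1, P5=5, P6=2, P7=10) → (P0=4, P1=3, P2=0, P3=9, P4=1, P5=6, P6=2, P7=13)
step 6: fire T1:  (P0=4, P1=3, P2=0, P3=9, P4=1, P5=6, P6=2, P7=13) → (P0=4, P1=3, P2=0, P3=10, P4=1, P5=7, P6=2, P7=16)
step 7: fire T1:  (P0=4, P1=3, P2=0, P3=10, P4=1, P5=7, P6=2, P7=16) → (P0=4, P1=3, P2=0, P3=11, P4=1, P5=8, P6=2, P7=19)
step 8: fire T1:  (P0=4, P1=3, P2=0, P3=11, P4=1, P5=8, P6=2, P7=19) → (P0=4, P1=3, P2=0, P3=12, P4=1, P5=9, P6=2, P7=22)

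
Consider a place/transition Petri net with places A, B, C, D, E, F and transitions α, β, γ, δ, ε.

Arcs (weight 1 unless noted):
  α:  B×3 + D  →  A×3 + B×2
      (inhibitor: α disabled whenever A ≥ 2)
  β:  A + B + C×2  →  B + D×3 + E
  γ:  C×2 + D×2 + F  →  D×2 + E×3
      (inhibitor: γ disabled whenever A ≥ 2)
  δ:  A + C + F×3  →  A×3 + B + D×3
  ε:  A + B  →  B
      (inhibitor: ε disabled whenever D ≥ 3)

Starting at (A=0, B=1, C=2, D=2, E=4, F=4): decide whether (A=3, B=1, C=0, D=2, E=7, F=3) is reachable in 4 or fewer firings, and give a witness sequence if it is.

depth 0: 1 marking
depth 1: 2 markings reached so far
depth 2: 2 markings reached so far
(frontier empty at depth 2; search complete)
target is not among the 2 markings reachable within 4 steps

NO — not reachable within 4 firings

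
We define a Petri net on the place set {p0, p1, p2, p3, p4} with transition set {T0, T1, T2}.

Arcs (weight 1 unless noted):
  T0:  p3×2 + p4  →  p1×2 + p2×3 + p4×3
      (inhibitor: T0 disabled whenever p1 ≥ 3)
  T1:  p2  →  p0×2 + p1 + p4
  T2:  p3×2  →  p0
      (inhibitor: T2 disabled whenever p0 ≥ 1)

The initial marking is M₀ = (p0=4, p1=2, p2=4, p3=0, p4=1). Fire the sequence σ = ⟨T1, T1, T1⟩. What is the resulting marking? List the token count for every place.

(p0=10, p1=5, p2=1, p3=0, p4=4)

step 1: fire T1:  (p0=4, p1=2, p2=4, p3=0, p4=1) → (p0=6, p1=3, p2=3, p3=0, p4=2)
step 2: fire T1:  (p0=6, p1=3, p2=3, p3=0, p4=2) → (p0=8, p1=4, p2=2, p3=0, p4=3)
step 3: fire T1:  (p0=8, p1=4, p2=2, p3=0, p4=3) → (p0=10, p1=5, p2=1, p3=0, p4=4)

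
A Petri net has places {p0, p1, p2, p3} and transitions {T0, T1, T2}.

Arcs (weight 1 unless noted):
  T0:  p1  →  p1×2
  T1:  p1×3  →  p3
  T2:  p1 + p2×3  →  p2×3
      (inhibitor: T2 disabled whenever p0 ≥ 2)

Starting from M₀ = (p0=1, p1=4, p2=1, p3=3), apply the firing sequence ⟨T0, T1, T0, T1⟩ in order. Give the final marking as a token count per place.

(p0=1, p1=0, p2=1, p3=5)

step 1: fire T0:  (p0=1, p1=4, p2=1, p3=3) → (p0=1, p1=5, p2=1, p3=3)
step 2: fire T1:  (p0=1, p1=5, p2=1, p3=3) → (p0=1, p1=2, p2=1, p3=4)
step 3: fire T0:  (p0=1, p1=2, p2=1, p3=4) → (p0=1, p1=3, p2=1, p3=4)
step 4: fire T1:  (p0=1, p1=3, p2=1, p3=4) → (p0=1, p1=0, p2=1, p3=5)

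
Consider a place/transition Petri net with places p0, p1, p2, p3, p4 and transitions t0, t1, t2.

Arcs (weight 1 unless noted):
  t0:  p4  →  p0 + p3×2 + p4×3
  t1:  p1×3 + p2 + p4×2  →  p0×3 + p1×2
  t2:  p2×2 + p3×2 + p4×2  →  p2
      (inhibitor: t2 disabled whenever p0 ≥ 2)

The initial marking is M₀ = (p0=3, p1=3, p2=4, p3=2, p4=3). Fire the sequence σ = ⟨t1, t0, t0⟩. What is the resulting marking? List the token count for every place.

(p0=8, p1=2, p2=3, p3=6, p4=5)

step 1: fire t1:  (p0=3, p1=3, p2=4, p3=2, p4=3) → (p0=6, p1=2, p2=3, p3=2, p4=1)
step 2: fire t0:  (p0=6, p1=2, p2=3, p3=2, p4=1) → (p0=7, p1=2, p2=3, p3=4, p4=3)
step 3: fire t0:  (p0=7, p1=2, p2=3, p3=4, p4=3) → (p0=8, p1=2, p2=3, p3=6, p4=5)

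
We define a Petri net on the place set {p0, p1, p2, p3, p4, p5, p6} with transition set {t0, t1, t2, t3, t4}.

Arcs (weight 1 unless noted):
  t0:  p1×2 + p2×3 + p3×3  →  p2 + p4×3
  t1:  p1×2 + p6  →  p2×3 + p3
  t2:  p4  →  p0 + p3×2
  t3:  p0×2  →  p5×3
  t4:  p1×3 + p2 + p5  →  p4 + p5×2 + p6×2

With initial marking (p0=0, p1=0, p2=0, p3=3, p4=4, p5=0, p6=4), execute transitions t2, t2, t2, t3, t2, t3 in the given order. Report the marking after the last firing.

step 1: fire t2:  (p0=0, p1=0, p2=0, p3=3, p4=4, p5=0, p6=4) → (p0=1, p1=0, p2=0, p3=5, p4=3, p5=0, p6=4)
step 2: fire t2:  (p0=1, p1=0, p2=0, p3=5, p4=3, p5=0, p6=4) → (p0=2, p1=0, p2=0, p3=7, p4=2, p5=0, p6=4)
step 3: fire t2:  (p0=2, p1=0, p2=0, p3=7, p4=2, p5=0, p6=4) → (p0=3, p1=0, p2=0, p3=9, p4=1, p5=0, p6=4)
step 4: fire t3:  (p0=3, p1=0, p2=0, p3=9, p4=1, p5=0, p6=4) → (p0=1, p1=0, p2=0, p3=9, p4=1, p5=3, p6=4)
step 5: fire t2:  (p0=1, p1=0, p2=0, p3=9, p4=1, p5=3, p6=4) → (p0=2, p1=0, p2=0, p3=11, p4=0, p5=3, p6=4)
step 6: fire t3:  (p0=2, p1=0, p2=0, p3=11, p4=0, p5=3, p6=4) → (p0=0, p1=0, p2=0, p3=11, p4=0, p5=6, p6=4)

(p0=0, p1=0, p2=0, p3=11, p4=0, p5=6, p6=4)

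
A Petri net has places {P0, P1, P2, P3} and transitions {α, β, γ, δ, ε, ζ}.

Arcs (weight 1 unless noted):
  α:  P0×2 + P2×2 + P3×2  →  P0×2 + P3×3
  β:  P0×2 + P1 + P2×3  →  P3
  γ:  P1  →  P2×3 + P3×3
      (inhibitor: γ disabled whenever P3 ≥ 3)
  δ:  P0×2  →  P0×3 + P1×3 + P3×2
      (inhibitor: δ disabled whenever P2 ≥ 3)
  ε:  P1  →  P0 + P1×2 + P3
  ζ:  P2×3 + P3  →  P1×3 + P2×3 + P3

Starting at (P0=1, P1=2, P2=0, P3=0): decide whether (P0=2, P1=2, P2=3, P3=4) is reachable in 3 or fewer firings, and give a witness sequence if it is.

step 1: fire γ:  (P0=1, P1=2, P2=0, P3=0) → (P0=1, P1=1, P2=3, P3=3)
step 2: fire ε:  (P0=1, P1=1, P2=3, P3=3) → (P0=2, P1=2, P2=3, P3=4)

YES — reachable via ⟨γ, ε⟩ (2 firings)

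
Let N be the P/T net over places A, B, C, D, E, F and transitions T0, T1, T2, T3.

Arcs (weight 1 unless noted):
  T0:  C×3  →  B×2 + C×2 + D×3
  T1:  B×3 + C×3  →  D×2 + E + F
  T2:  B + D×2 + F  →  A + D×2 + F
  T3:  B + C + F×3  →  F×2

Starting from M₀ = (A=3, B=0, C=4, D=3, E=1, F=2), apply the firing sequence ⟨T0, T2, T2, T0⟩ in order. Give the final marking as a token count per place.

step 1: fire T0:  (A=3, B=0, C=4, D=3, E=1, F=2) → (A=3, B=2, C=3, D=6, E=1, F=2)
step 2: fire T2:  (A=3, B=2, C=3, D=6, E=1, F=2) → (A=4, B=1, C=3, D=6, E=1, F=2)
step 3: fire T2:  (A=4, B=1, C=3, D=6, E=1, F=2) → (A=5, B=0, C=3, D=6, E=1, F=2)
step 4: fire T0:  (A=5, B=0, C=3, D=6, E=1, F=2) → (A=5, B=2, C=2, D=9, E=1, F=2)

(A=5, B=2, C=2, D=9, E=1, F=2)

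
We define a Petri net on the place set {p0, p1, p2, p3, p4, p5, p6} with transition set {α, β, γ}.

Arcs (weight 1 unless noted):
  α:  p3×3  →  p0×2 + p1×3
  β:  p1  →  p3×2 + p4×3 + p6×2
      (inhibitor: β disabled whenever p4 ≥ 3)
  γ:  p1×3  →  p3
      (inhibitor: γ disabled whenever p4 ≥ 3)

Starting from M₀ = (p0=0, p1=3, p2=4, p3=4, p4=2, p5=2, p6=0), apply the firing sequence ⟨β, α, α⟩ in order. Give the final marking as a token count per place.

(p0=4, p1=8, p2=4, p3=0, p4=5, p5=2, p6=2)

step 1: fire β:  (p0=0, p1=3, p2=4, p3=4, p4=2, p5=2, p6=0) → (p0=0, p1=2, p2=4, p3=6, p4=5, p5=2, p6=2)
step 2: fire α:  (p0=0, p1=2, p2=4, p3=6, p4=5, p5=2, p6=2) → (p0=2, p1=5, p2=4, p3=3, p4=5, p5=2, p6=2)
step 3: fire α:  (p0=2, p1=5, p2=4, p3=3, p4=5, p5=2, p6=2) → (p0=4, p1=8, p2=4, p3=0, p4=5, p5=2, p6=2)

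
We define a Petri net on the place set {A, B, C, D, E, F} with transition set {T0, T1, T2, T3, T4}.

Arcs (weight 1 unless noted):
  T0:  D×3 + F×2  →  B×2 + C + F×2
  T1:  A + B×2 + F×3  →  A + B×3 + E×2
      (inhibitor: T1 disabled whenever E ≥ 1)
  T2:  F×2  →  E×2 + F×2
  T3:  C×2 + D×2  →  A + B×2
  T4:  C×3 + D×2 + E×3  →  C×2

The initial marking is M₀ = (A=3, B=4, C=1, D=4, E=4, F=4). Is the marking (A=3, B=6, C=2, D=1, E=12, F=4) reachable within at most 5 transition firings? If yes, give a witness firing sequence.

YES — reachable via ⟨T0, T2, T2, T2, T2⟩ (5 firings)

step 1: fire T0:  (A=3, B=4, C=1, D=4, E=4, F=4) → (A=3, B=6, C=2, D=1, E=4, F=4)
step 2: fire T2:  (A=3, B=6, C=2, D=1, E=4, F=4) → (A=3, B=6, C=2, D=1, E=6, F=4)
step 3: fire T2:  (A=3, B=6, C=2, D=1, E=6, F=4) → (A=3, B=6, C=2, D=1, E=8, F=4)
step 4: fire T2:  (A=3, B=6, C=2, D=1, E=8, F=4) → (A=3, B=6, C=2, D=1, E=10, F=4)
step 5: fire T2:  (A=3, B=6, C=2, D=1, E=10, F=4) → (A=3, B=6, C=2, D=1, E=12, F=4)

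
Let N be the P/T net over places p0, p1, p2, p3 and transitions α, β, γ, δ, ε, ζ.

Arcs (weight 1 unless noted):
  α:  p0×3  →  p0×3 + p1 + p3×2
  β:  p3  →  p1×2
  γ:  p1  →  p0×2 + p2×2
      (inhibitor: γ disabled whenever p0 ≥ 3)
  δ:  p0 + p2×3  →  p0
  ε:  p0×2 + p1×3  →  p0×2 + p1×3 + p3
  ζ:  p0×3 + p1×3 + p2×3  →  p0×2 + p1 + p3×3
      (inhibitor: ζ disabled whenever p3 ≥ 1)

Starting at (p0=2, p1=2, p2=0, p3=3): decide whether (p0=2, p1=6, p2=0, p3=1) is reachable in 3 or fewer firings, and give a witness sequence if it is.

YES — reachable via ⟨β, β⟩ (2 firings)

step 1: fire β:  (p0=2, p1=2, p2=0, p3=3) → (p0=2, p1=4, p2=0, p3=2)
step 2: fire β:  (p0=2, p1=4, p2=0, p3=2) → (p0=2, p1=6, p2=0, p3=1)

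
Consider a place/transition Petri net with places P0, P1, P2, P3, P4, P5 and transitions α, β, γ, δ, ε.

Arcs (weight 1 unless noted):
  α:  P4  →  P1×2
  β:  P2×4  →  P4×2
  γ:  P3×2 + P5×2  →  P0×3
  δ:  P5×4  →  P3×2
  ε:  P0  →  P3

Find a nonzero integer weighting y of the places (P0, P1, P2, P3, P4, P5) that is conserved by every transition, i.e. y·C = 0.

Incidence matrix C (rows=places, cols=transitions):
        α    β    γ    δ    ε
   P0   0    0    3    0   -1
   P1   2    0    0    0    0
   P2   0   -4    0    0    0
   P3   0    0   -2    2    1
   P4  -1    2    0    0    0
   P5   0    0   -2   -4    0

Candidate y = [0, 1, 1, 0, 2, 0]; check y·C column-wise:
  col α: 1·2 + 1·0 + 2·-1 = 0
  col β: 1·0 + 1·-4 + 2·2 = 0
  col γ: 0·3 + 1·0 + 1·0 + 0·-2 + 2·0 + 0·-2 = 0
  col δ: 1·0 + 1·0 + 0·2 + 2·0 + 0·-4 = 0
  col ε: 0·-1 + 1·0 + 1·0 + 0·1 + 2·0 = 0

y = (P0:0, P1:1, P2:1, P3:0, P4:2, P5:0)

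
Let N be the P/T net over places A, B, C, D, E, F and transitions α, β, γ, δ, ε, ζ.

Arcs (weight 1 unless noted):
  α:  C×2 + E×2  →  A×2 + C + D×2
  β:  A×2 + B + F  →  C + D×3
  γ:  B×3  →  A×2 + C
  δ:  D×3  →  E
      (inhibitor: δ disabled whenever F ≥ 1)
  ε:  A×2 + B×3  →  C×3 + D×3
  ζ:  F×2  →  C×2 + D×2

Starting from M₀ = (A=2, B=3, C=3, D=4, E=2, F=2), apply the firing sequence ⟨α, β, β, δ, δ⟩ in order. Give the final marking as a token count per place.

(A=0, B=1, C=4, D=6, E=2, F=0)

step 1: fire α:  (A=2, B=3, C=3, D=4, E=2, F=2) → (A=4, B=3, C=2, D=6, E=0, F=2)
step 2: fire β:  (A=4, B=3, C=2, D=6, E=0, F=2) → (A=2, B=2, C=3, D=9, E=0, F=1)
step 3: fire β:  (A=2, B=2, C=3, D=9, E=0, F=1) → (A=0, B=1, C=4, D=12, E=0, F=0)
step 4: fire δ:  (A=0, B=1, C=4, D=12, E=0, F=0) → (A=0, B=1, C=4, D=9, E=1, F=0)
step 5: fire δ:  (A=0, B=1, C=4, D=9, E=1, F=0) → (A=0, B=1, C=4, D=6, E=2, F=0)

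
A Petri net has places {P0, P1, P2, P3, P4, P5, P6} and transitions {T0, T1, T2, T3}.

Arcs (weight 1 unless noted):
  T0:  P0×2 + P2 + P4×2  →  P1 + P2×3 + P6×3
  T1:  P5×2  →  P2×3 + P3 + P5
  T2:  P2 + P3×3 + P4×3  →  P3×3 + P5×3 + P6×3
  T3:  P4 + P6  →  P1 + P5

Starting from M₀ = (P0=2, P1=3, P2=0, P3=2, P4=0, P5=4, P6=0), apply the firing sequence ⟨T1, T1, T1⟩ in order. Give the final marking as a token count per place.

step 1: fire T1:  (P0=2, P1=3, P2=0, P3=2, P4=0, P5=4, P6=0) → (P0=2, P1=3, P2=3, P3=3, P4=0, P5=3, P6=0)
step 2: fire T1:  (P0=2, P1=3, P2=3, P3=3, P4=0, P5=3, P6=0) → (P0=2, P1=3, P2=6, P3=4, P4=0, P5=2, P6=0)
step 3: fire T1:  (P0=2, P1=3, P2=6, P3=4, P4=0, P5=2, P6=0) → (P0=2, P1=3, P2=9, P3=5, P4=0, P5=1, P6=0)

(P0=2, P1=3, P2=9, P3=5, P4=0, P5=1, P6=0)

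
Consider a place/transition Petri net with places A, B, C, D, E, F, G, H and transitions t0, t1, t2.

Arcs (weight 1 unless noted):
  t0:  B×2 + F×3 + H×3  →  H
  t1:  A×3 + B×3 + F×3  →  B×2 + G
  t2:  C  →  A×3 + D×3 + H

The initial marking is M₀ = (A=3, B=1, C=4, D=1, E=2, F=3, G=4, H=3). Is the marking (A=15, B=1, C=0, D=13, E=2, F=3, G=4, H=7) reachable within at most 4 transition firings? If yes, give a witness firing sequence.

step 1: fire t2:  (A=3, B=1, C=4, D=1, E=2, F=3, G=4, H=3) → (A=6, B=1, C=3, D=4, E=2, F=3, G=4, H=4)
step 2: fire t2:  (A=6, B=1, C=3, D=4, E=2, F=3, G=4, H=4) → (A=9, B=1, C=2, D=7, E=2, F=3, G=4, H=5)
step 3: fire t2:  (A=9, B=1, C=2, D=7, E=2, F=3, G=4, H=5) → (A=12, B=1, C=1, D=10, E=2, F=3, G=4, H=6)
step 4: fire t2:  (A=12, B=1, C=1, D=10, E=2, F=3, G=4, H=6) → (A=15, B=1, C=0, D=13, E=2, F=3, G=4, H=7)

YES — reachable via ⟨t2, t2, t2, t2⟩ (4 firings)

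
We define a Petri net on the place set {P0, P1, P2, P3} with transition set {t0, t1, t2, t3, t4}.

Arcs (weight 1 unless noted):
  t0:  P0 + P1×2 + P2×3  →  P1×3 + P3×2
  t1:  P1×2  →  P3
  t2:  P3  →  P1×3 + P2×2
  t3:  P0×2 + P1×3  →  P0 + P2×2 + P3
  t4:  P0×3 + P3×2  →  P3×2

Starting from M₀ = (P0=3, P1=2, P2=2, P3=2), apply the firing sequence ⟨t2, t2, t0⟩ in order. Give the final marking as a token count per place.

(P0=2, P1=9, P2=3, P3=2)

step 1: fire t2:  (P0=3, P1=2, P2=2, P3=2) → (P0=3, P1=5, P2=4, P3=1)
step 2: fire t2:  (P0=3, P1=5, P2=4, P3=1) → (P0=3, P1=8, P2=6, P3=0)
step 3: fire t0:  (P0=3, P1=8, P2=6, P3=0) → (P0=2, P1=9, P2=3, P3=2)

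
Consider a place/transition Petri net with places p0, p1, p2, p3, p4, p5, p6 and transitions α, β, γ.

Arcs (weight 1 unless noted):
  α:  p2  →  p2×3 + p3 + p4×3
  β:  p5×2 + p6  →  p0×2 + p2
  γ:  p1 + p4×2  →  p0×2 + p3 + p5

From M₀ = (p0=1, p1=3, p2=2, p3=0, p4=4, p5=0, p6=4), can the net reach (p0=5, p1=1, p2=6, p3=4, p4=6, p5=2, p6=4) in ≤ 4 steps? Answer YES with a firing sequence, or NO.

YES — reachable via ⟨α, α, γ, γ⟩ (4 firings)

step 1: fire α:  (p0=1, p1=3, p2=2, p3=0, p4=4, p5=0, p6=4) → (p0=1, p1=3, p2=4, p3=1, p4=7, p5=0, p6=4)
step 2: fire α:  (p0=1, p1=3, p2=4, p3=1, p4=7, p5=0, p6=4) → (p0=1, p1=3, p2=6, p3=2, p4=10, p5=0, p6=4)
step 3: fire γ:  (p0=1, p1=3, p2=6, p3=2, p4=10, p5=0, p6=4) → (p0=3, p1=2, p2=6, p3=3, p4=8, p5=1, p6=4)
step 4: fire γ:  (p0=3, p1=2, p2=6, p3=3, p4=8, p5=1, p6=4) → (p0=5, p1=1, p2=6, p3=4, p4=6, p5=2, p6=4)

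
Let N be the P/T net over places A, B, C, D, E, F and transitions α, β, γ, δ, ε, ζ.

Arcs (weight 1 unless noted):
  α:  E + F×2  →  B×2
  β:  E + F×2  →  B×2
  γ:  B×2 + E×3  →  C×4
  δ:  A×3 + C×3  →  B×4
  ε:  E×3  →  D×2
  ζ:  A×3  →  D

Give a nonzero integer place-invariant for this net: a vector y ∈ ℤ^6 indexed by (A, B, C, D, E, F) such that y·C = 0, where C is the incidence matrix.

y = (A:1, B:3, C:3, D:3, E:2, F:2)

Incidence matrix C (rows=places, cols=transitions):
        α    β    γ    δ    ε    ζ
    A   0    0    0   -3    0   -3
    B   2    2   -2    4    0    0
    C   0    0    4   -3    0    0
    D   0    0    0    0    2    1
    E  -1   -1   -3    0   -3    0
    F  -2   -2    0    0    0    0

Candidate y = [1, 3, 3, 3, 2, 2]; check y·C column-wise:
  col α: 1·0 + 3·2 + 3·0 + 3·0 + 2·-1 + 2·-2 = 0
  col β: 1·0 + 3·2 + 3·0 + 3·0 + 2·-1 + 2·-2 = 0
  col γ: 1·0 + 3·-2 + 3·4 + 3·0 + 2·-3 + 2·0 = 0
  col δ: 1·-3 + 3·4 + 3·-3 + 3·0 + 2·0 + 2·0 = 0
  col ε: 1·0 + 3·0 + 3·0 + 3·2 + 2·-3 + 2·0 = 0
  col ζ: 1·-3 + 3·0 + 3·0 + 3·1 + 2·0 + 2·0 = 0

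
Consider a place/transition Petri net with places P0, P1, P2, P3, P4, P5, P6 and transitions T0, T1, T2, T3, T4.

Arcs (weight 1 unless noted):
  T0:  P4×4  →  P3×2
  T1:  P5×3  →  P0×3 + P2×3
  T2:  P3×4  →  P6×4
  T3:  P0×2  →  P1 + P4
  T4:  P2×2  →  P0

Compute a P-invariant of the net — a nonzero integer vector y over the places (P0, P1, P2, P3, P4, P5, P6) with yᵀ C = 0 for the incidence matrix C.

y = (P0:2, P1:4, P2:1, P3:0, P4:0, P5:3, P6:0)

Incidence matrix C (rows=places, cols=transitions):
       T0   T1   T2   T3   T4
   P0   0    3    0   -2    1
   P1   0    0    0    1    0
   P2   0    3    0    0   -2
   P3   2    0   -4    0    0
   P4  -4    0    0    1    0
   P5   0   -3    0    0    0
   P6   0    0    4    0    0

Candidate y = [2, 4, 1, 0, 0, 3, 0]; check y·C column-wise:
  col T0: 2·0 + 4·0 + 1·0 + 0·2 + 0·-4 + 3·0 = 0
  col T1: 2·3 + 4·0 + 1·3 + 3·-3 = 0
  col T2: 2·0 + 4·0 + 1·0 + 0·-4 + 3·0 + 0·4 = 0
  col T3: 2·-2 + 4·1 + 1·0 + 0·1 + 3·0 = 0
  col T4: 2·1 + 4·0 + 1·-2 + 3·0 = 0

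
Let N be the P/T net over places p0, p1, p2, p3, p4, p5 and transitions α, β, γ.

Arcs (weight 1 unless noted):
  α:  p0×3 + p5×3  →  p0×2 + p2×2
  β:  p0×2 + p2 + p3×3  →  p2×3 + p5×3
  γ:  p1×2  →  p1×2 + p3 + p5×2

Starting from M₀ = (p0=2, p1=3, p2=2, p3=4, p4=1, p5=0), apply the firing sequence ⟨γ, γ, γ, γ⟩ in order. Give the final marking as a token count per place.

step 1: fire γ:  (p0=2, p1=3, p2=2, p3=4, p4=1, p5=0) → (p0=2, p1=3, p2=2, p3=5, p4=1, p5=2)
step 2: fire γ:  (p0=2, p1=3, p2=2, p3=5, p4=1, p5=2) → (p0=2, p1=3, p2=2, p3=6, p4=1, p5=4)
step 3: fire γ:  (p0=2, p1=3, p2=2, p3=6, p4=1, p5=4) → (p0=2, p1=3, p2=2, p3=7, p4=1, p5=6)
step 4: fire γ:  (p0=2, p1=3, p2=2, p3=7, p4=1, p5=6) → (p0=2, p1=3, p2=2, p3=8, p4=1, p5=8)

(p0=2, p1=3, p2=2, p3=8, p4=1, p5=8)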